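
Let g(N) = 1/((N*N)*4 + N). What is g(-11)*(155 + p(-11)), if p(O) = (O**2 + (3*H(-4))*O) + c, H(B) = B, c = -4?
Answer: 404/473 ≈ 0.85412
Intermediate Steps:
g(N) = 1/(N + 4*N**2) (g(N) = 1/(N**2*4 + N) = 1/(4*N**2 + N) = 1/(N + 4*N**2))
p(O) = -4 + O**2 - 12*O (p(O) = (O**2 + (3*(-4))*O) - 4 = (O**2 - 12*O) - 4 = -4 + O**2 - 12*O)
g(-11)*(155 + p(-11)) = (1/((-11)*(1 + 4*(-11))))*(155 + (-4 + (-11)**2 - 12*(-11))) = (-1/(11*(1 - 44)))*(155 + (-4 + 121 + 132)) = (-1/11/(-43))*(155 + 249) = -1/11*(-1/43)*404 = (1/473)*404 = 404/473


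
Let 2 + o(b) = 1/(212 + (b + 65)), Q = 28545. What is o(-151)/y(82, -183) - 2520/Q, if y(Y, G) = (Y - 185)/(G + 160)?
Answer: -13166323/24697134 ≈ -0.53311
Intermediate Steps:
o(b) = -2 + 1/(277 + b) (o(b) = -2 + 1/(212 + (b + 65)) = -2 + 1/(212 + (65 + b)) = -2 + 1/(277 + b))
y(Y, G) = (-185 + Y)/(160 + G)
o(-151)/y(82, -183) - 2520/Q = ((-553 - 2*(-151))/(277 - 151))/(((-185 + 82)/(160 - 183))) - 2520/28545 = ((-553 + 302)/126)/((-103/(-23))) - 2520*1/28545 = ((1/126)*(-251))/((-1/23*(-103))) - 168/1903 = -251/(126*103/23) - 168/1903 = -251/126*23/103 - 168/1903 = -5773/12978 - 168/1903 = -13166323/24697134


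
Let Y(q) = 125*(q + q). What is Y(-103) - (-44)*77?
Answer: -22362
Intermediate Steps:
Y(q) = 250*q (Y(q) = 125*(2*q) = 250*q)
Y(-103) - (-44)*77 = 250*(-103) - (-44)*77 = -25750 - 1*(-3388) = -25750 + 3388 = -22362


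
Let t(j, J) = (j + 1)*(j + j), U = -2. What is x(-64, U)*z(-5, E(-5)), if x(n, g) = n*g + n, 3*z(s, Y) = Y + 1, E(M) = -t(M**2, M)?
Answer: -27712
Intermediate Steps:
t(j, J) = 2*j*(1 + j) (t(j, J) = (1 + j)*(2*j) = 2*j*(1 + j))
E(M) = -2*M**2*(1 + M**2)
z(s, Y) = 1/3 + Y/3 (z(s, Y) = (Y + 1)/3 = (1 + Y)/3 = 1/3 + Y/3)
x(n, g) = n + g*n (x(n, g) = g*n + n = n + g*n)
x(-64, U)*z(-5, E(-5)) = (-64*(1 - 2))*(1/3 + (2*(-5)**2*(-1 - 1*(-5)**2))/3) = (-64*(-1))*(1/3 + (2*25*(-1 - 1*25))/3) = 64*(1/3 + (2*25*(-1 - 25))/3) = 64*(1/3 + (2*25*(-26))/3) = 64*(1/3 + (1/3)*(-1300)) = 64*(1/3 - 1300/3) = 64*(-433) = -27712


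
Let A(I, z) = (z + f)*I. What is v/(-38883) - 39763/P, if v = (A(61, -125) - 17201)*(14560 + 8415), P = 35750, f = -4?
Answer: 1583835006367/106928250 ≈ 14812.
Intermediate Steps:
A(I, z) = I*(-4 + z) (A(I, z) = (z - 4)*I = (-4 + z)*I = I*(-4 + z))
v = -575983250 (v = (61*(-4 - 125) - 17201)*(14560 + 8415) = (61*(-129) - 17201)*22975 = (-7869 - 17201)*22975 = -25070*22975 = -575983250)
v/(-38883) - 39763/P = -575983250/(-38883) - 39763/35750 = -575983250*(-1/38883) - 39763*1/35750 = 575983250/38883 - 39763/35750 = 1583835006367/106928250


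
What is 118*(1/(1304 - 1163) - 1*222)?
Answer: -3693518/141 ≈ -26195.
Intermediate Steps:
118*(1/(1304 - 1163) - 1*222) = 118*(1/141 - 222) = 118*(-31301/141) = -3693518/141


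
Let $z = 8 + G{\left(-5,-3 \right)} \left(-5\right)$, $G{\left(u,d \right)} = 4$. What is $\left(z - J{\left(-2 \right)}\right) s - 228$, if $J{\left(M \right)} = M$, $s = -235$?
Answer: $2122$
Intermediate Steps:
$z = -12$ ($z = 8 + 4 \left(-5\right) = 8 - 20 = -12$)
$\left(z - J{\left(-2 \right)}\right) s - 228 = \left(-12 - -2\right) \left(-235\right) - 228 = \left(-12 + 2\right) \left(-235\right) - 228 = \left(-10\right) \left(-235\right) - 228 = 2350 - 228 = 2122$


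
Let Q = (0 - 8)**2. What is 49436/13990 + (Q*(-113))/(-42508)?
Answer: 275325146/74335865 ≈ 3.7038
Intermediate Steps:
Q = 64 (Q = (-8)**2 = 64)
49436/13990 + (Q*(-113))/(-42508) = 49436/13990 + (64*(-113))/(-42508) = 49436*(1/13990) - 7232*(-1/42508) = 24718/6995 + 1808/10627 = 275325146/74335865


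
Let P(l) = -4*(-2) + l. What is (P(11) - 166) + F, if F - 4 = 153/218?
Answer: -31021/218 ≈ -142.30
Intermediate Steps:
F = 1025/218 (F = 4 + 153/218 = 1025/218 ≈ 4.7018)
P(l) = 8 + l
(P(11) - 166) + F = ((8 + 11) - 166) + 1025/218 = (19 - 166) + 1025/218 = -147 + 1025/218 = -31021/218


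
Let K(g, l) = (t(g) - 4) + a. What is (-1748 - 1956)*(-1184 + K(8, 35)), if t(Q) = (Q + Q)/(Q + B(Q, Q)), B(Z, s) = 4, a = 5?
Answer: 13130680/3 ≈ 4.3769e+6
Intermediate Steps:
t(Q) = 2*Q/(4 + Q) (t(Q) = (Q + Q)/(Q + 4) = (2*Q)/(4 + Q) = 2*Q/(4 + Q))
K(g, l) = 1 + 2*g/(4 + g) (K(g, l) = (2*g/(4 + g) - 4) + 5 = (-4 + 2*g/(4 + g)) + 5 = 1 + 2*g/(4 + g))
(-1748 - 1956)*(-1184 + K(8, 35)) = (-1748 - 1956)*(-1184 + (4 + 3*8)/(4 + 8)) = -3704*(-1184 + (4 + 24)/12) = -3704*(-1184 + (1/12)*28) = -3704*(-1184 + 7/3) = -3704*(-3545/3) = 13130680/3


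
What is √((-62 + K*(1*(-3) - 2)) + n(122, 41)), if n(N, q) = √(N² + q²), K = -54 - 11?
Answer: √(263 + √16565) ≈ 19.792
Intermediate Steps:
K = -65
√((-62 + K*(1*(-3) - 2)) + n(122, 41)) = √((-62 - 65*(1*(-3) - 2)) + √(122² + 41²)) = √((-62 - 65*(-3 - 2)) + √(14884 + 1681)) = √((-62 - 65*(-5)) + √16565) = √((-62 + 325) + √16565) = √(263 + √16565)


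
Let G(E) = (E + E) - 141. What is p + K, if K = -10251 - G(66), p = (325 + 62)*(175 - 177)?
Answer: -11016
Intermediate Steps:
G(E) = -141 + 2*E (G(E) = 2*E - 141 = -141 + 2*E)
p = -774 (p = 387*(-2) = -774)
K = -10242 (K = -10251 - (-141 + 2*66) = -10251 - (-141 + 132) = -10251 - 1*(-9) = -10251 + 9 = -10242)
p + K = -774 - 10242 = -11016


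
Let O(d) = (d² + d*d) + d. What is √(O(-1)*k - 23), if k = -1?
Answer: 2*I*√6 ≈ 4.899*I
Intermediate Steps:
O(d) = d + 2*d² (O(d) = (d² + d²) + d = 2*d² + d = d + 2*d²)
√(O(-1)*k - 23) = √(-(1 + 2*(-1))*(-1) - 23) = √(-(1 - 2)*(-1) - 23) = √(-1*(-1)*(-1) - 23) = √(1*(-1) - 23) = √(-1 - 23) = √(-24) = 2*I*√6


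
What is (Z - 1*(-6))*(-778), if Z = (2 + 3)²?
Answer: -24118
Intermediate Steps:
Z = 25 (Z = 5² = 25)
(Z - 1*(-6))*(-778) = (25 - 1*(-6))*(-778) = (25 + 6)*(-778) = 31*(-778) = -24118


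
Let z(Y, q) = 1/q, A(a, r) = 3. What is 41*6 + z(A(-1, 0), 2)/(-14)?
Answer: 6887/28 ≈ 245.96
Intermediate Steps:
41*6 + z(A(-1, 0), 2)/(-14) = 41*6 + 1/(2*(-14)) = 246 + (1/2)*(-1/14) = 246 - 1/28 = 6887/28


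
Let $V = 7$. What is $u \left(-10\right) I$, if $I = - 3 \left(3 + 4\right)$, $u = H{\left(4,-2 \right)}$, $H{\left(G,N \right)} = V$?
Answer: $1470$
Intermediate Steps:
$H{\left(G,N \right)} = 7$
$u = 7$
$I = -21$ ($I = \left(-3\right) 7 = -21$)
$u \left(-10\right) I = 7 \left(-10\right) \left(-21\right) = \left(-70\right) \left(-21\right) = 1470$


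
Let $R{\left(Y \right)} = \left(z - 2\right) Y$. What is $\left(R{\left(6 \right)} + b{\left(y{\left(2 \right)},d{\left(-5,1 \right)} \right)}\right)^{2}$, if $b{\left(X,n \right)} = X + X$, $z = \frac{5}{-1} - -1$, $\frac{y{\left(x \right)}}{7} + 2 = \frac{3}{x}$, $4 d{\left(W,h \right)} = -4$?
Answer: $1849$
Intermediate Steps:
$d{\left(W,h \right)} = -1$ ($d{\left(W,h \right)} = \frac{1}{4} \left(-4\right) = -1$)
$y{\left(x \right)} = -14 + \frac{21}{x}$ ($y{\left(x \right)} = -14 + 7 \frac{3}{x} = -14 + \frac{21}{x}$)
$z = -4$ ($z = 5 \left(-1\right) + 1 = -5 + 1 = -4$)
$b{\left(X,n \right)} = 2 X$
$R{\left(Y \right)} = - 6 Y$ ($R{\left(Y \right)} = \left(-4 - 2\right) Y = - 6 Y$)
$\left(R{\left(6 \right)} + b{\left(y{\left(2 \right)},d{\left(-5,1 \right)} \right)}\right)^{2} = \left(\left(-6\right) 6 + 2 \left(-14 + \frac{21}{2}\right)\right)^{2} = \left(-36 + 2 \left(-14 + 21 \cdot \frac{1}{2}\right)\right)^{2} = \left(-36 + 2 \left(-14 + \frac{21}{2}\right)\right)^{2} = \left(-36 + 2 \left(- \frac{7}{2}\right)\right)^{2} = \left(-36 - 7\right)^{2} = \left(-43\right)^{2} = 1849$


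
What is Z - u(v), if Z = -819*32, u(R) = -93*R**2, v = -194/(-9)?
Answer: 459100/27 ≈ 17004.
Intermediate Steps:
v = 194/9 (v = -194*(-1/9) = 194/9 ≈ 21.556)
Z = -26208
Z - u(v) = -26208 - (-93)*(194/9)**2 = -26208 - (-93)*37636/81 = -26208 - 1*(-1166716/27) = -26208 + 1166716/27 = 459100/27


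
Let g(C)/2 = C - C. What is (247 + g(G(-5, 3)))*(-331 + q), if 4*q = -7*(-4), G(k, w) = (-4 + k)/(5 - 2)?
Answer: -80028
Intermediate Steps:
G(k, w) = -4/3 + k/3 (G(k, w) = (-4 + k)/3 = (-4 + k)*(⅓) = -4/3 + k/3)
g(C) = 0 (g(C) = 2*(C - C) = 2*0 = 0)
q = 7 (q = (-7*(-4))/4 = (¼)*28 = 7)
(247 + g(G(-5, 3)))*(-331 + q) = (247 + 0)*(-331 + 7) = 247*(-324) = -80028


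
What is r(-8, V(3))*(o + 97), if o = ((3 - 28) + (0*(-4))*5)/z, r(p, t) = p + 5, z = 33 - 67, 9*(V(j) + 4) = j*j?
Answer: -9969/34 ≈ -293.21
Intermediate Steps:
V(j) = -4 + j²/9 (V(j) = -4 + (j*j)/9 = -4 + j²/9)
z = -34
r(p, t) = 5 + p
o = 25/34 (o = ((3 - 28) + (0*(-4))*5)/(-34) = (-25 + 0*5)*(-1/34) = (-25 + 0)*(-1/34) = -25*(-1/34) = 25/34 ≈ 0.73529)
r(-8, V(3))*(o + 97) = (5 - 8)*(25/34 + 97) = -3*3323/34 = -9969/34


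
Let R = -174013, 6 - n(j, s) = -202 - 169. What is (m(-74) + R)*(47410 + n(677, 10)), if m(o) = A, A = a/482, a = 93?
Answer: -4008095105151/482 ≈ -8.3156e+9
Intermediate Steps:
n(j, s) = 377 (n(j, s) = 6 - (-202 - 169) = 6 - 1*(-371) = 6 + 371 = 377)
A = 93/482 ≈ 0.19295
m(o) = 93/482
(m(-74) + R)*(47410 + n(677, 10)) = (93/482 - 174013)*(47410 + 377) = -83874173/482*47787 = -4008095105151/482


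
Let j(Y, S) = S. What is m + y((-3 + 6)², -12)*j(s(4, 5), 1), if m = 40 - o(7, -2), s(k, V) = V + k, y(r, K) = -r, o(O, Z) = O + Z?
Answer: 26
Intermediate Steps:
m = 35 (m = 40 - (7 - 2) = 40 - 1*5 = 40 - 5 = 35)
m + y((-3 + 6)², -12)*j(s(4, 5), 1) = 35 - (-3 + 6)²*1 = 35 - 1*3²*1 = 35 - 1*9*1 = 35 - 9*1 = 35 - 9 = 26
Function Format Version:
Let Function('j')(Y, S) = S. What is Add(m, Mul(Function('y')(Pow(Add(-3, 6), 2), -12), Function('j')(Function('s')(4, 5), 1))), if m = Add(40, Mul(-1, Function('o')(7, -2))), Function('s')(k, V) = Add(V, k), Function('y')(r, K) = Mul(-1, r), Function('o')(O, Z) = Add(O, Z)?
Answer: 26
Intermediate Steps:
m = 35 (m = Add(40, Mul(-1, Add(7, -2))) = Add(40, Mul(-1, 5)) = Add(40, -5) = 35)
Add(m, Mul(Function('y')(Pow(Add(-3, 6), 2), -12), Function('j')(Function('s')(4, 5), 1))) = Add(35, Mul(Mul(-1, Pow(Add(-3, 6), 2)), 1)) = Add(35, Mul(Mul(-1, Pow(3, 2)), 1)) = Add(35, Mul(Mul(-1, 9), 1)) = Add(35, Mul(-9, 1)) = Add(35, -9) = 26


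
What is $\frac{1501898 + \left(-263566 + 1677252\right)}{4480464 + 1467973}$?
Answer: $\frac{2915584}{5948437} \approx 0.49014$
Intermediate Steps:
$\frac{1501898 + \left(-263566 + 1677252\right)}{4480464 + 1467973} = \frac{1501898 + 1413686}{5948437} = 2915584 \cdot \frac{1}{5948437} = \frac{2915584}{5948437}$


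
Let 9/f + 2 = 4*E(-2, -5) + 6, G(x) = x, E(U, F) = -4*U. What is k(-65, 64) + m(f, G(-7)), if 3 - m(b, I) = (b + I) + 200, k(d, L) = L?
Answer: -505/4 ≈ -126.25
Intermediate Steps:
f = 1/4 (f = 9/(-2 + (4*(-4*(-2)) + 6)) = 9/(-2 + (4*8 + 6)) = 9/(-2 + (32 + 6)) = 9/(-2 + 38) = 9/36 = 9*(1/36) = 1/4 ≈ 0.25000)
m(b, I) = -197 - I - b (m(b, I) = 3 - ((b + I) + 200) = 3 - ((I + b) + 200) = 3 - (200 + I + b) = 3 + (-200 - I - b) = -197 - I - b)
k(-65, 64) + m(f, G(-7)) = 64 + (-197 - 1*(-7) - 1*1/4) = 64 + (-197 + 7 - 1/4) = 64 - 761/4 = -505/4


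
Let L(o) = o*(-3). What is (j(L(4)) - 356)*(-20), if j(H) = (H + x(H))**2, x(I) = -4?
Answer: 2000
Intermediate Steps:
L(o) = -3*o
j(H) = (-4 + H)**2 (j(H) = (H - 4)**2 = (-4 + H)**2)
(j(L(4)) - 356)*(-20) = ((-4 - 3*4)**2 - 356)*(-20) = ((-4 - 12)**2 - 356)*(-20) = ((-16)**2 - 356)*(-20) = (256 - 356)*(-20) = -100*(-20) = 2000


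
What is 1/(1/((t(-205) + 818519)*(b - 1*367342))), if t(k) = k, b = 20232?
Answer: -284044972540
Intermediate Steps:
1/(1/((t(-205) + 818519)*(b - 1*367342))) = 1/(1/((-205 + 818519)*(20232 - 1*367342))) = 1/(1/(818314*(20232 - 367342))) = 1/((1/818314)/(-347110)) = 1/((1/818314)*(-1/347110)) = 1/(-1/284044972540) = -284044972540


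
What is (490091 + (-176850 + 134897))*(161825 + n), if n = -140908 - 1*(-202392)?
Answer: 100073248642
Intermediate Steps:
n = 61484 (n = -140908 + 202392 = 61484)
(490091 + (-176850 + 134897))*(161825 + n) = (490091 + (-176850 + 134897))*(161825 + 61484) = (490091 - 41953)*223309 = 448138*223309 = 100073248642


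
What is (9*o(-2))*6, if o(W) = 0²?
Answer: 0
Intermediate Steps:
o(W) = 0
(9*o(-2))*6 = (9*0)*6 = 0*6 = 0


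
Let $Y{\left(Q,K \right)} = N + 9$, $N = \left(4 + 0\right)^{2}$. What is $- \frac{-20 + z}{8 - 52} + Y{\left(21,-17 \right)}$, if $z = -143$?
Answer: $\frac{937}{44} \approx 21.295$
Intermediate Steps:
$N = 16$ ($N = 4^{2} = 16$)
$Y{\left(Q,K \right)} = 25$ ($Y{\left(Q,K \right)} = 16 + 9 = 25$)
$- \frac{-20 + z}{8 - 52} + Y{\left(21,-17 \right)} = - \frac{-20 - 143}{8 - 52} + 25 = - \frac{-163}{-44} + 25 = - \frac{\left(-163\right) \left(-1\right)}{44} + 25 = \left(-1\right) \frac{163}{44} + 25 = - \frac{163}{44} + 25 = \frac{937}{44}$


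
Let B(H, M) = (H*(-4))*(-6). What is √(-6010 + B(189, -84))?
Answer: I*√1474 ≈ 38.393*I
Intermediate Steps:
B(H, M) = 24*H (B(H, M) = -4*H*(-6) = 24*H)
√(-6010 + B(189, -84)) = √(-6010 + 24*189) = √(-6010 + 4536) = √(-1474) = I*√1474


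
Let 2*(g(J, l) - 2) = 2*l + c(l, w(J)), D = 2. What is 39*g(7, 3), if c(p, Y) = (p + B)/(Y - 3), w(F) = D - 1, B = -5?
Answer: 429/2 ≈ 214.50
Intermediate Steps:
w(F) = 1 (w(F) = 2 - 1 = 1)
c(p, Y) = (-5 + p)/(-3 + Y) (c(p, Y) = (p - 5)/(Y - 3) = (-5 + p)/(-3 + Y))
g(J, l) = 13/4 + 3*l/4 (g(J, l) = 2 + (2*l + (-5 + l)/(-3 + 1))/2 = 2 + (2*l + (-5 + l)/(-2))/2 = 2 + (2*l - (-5 + l)/2)/2 = 2 + (2*l + (5/2 - l/2))/2 = 2 + (5/2 + 3*l/2)/2 = 2 + (5/4 + 3*l/4) = 13/4 + 3*l/4)
39*g(7, 3) = 39*(13/4 + (¾)*3) = 39*(13/4 + 9/4) = 39*(11/2) = 429/2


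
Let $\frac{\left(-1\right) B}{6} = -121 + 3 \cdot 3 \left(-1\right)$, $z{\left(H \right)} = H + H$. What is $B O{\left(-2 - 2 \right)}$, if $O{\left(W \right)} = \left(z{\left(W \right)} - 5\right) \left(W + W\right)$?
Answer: $81120$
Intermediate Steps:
$z{\left(H \right)} = 2 H$
$O{\left(W \right)} = 2 W \left(-5 + 2 W\right)$ ($O{\left(W \right)} = \left(2 W - 5\right) \left(W + W\right) = \left(-5 + 2 W\right) 2 W = 2 W \left(-5 + 2 W\right)$)
$B = 780$ ($B = - 6 \left(-121 + 3 \cdot 3 \left(-1\right)\right) = - 6 \left(-121 + 9 \left(-1\right)\right) = - 6 \left(-121 - 9\right) = \left(-6\right) \left(-130\right) = 780$)
$B O{\left(-2 - 2 \right)} = 780 \cdot 2 \left(-2 - 2\right) \left(-5 + 2 \left(-2 - 2\right)\right) = 780 \cdot 2 \left(-4\right) \left(-5 + 2 \left(-4\right)\right) = 780 \cdot 2 \left(-4\right) \left(-5 - 8\right) = 780 \cdot 2 \left(-4\right) \left(-13\right) = 780 \cdot 104 = 81120$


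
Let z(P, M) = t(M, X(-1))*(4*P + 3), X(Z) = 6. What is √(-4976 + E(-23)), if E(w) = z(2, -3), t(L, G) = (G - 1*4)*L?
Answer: I*√5042 ≈ 71.007*I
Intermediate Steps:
t(L, G) = L*(-4 + G) (t(L, G) = (G - 4)*L = (-4 + G)*L = L*(-4 + G))
z(P, M) = 2*M*(3 + 4*P) (z(P, M) = (M*(-4 + 6))*(4*P + 3) = (M*2)*(3 + 4*P) = (2*M)*(3 + 4*P) = 2*M*(3 + 4*P))
E(w) = -66 (E(w) = 2*(-3)*(3 + 4*2) = 2*(-3)*(3 + 8) = 2*(-3)*11 = -66)
√(-4976 + E(-23)) = √(-4976 - 66) = √(-5042) = I*√5042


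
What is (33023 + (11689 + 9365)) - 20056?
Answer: 34021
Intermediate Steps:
(33023 + (11689 + 9365)) - 20056 = (33023 + 21054) - 20056 = 54077 - 20056 = 34021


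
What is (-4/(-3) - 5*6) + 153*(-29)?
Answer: -13397/3 ≈ -4465.7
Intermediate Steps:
(-4/(-3) - 5*6) + 153*(-29) = (-4*(-⅓) - 30) - 4437 = (4/3 - 30) - 4437 = -86/3 - 4437 = -13397/3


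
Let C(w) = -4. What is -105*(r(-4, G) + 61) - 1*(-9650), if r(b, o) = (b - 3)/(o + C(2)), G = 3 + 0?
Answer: 2510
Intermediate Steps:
G = 3
r(b, o) = (-3 + b)/(-4 + o) (r(b, o) = (b - 3)/(o - 4) = (-3 + b)/(-4 + o))
-105*(r(-4, G) + 61) - 1*(-9650) = -105*((-3 - 4)/(-4 + 3) + 61) - 1*(-9650) = -105*(-7/(-1) + 61) + 9650 = -105*(-1*(-7) + 61) + 9650 = -105*(7 + 61) + 9650 = -105*68 + 9650 = -7140 + 9650 = 2510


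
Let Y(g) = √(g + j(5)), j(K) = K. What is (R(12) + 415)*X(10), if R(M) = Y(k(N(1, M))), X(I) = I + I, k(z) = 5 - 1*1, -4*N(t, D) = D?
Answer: 8360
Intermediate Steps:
N(t, D) = -D/4
k(z) = 4 (k(z) = 5 - 1 = 4)
X(I) = 2*I
Y(g) = √(5 + g) (Y(g) = √(g + 5) = √(5 + g))
R(M) = 3 (R(M) = √(5 + 4) = √9 = 3)
(R(12) + 415)*X(10) = (3 + 415)*(2*10) = 418*20 = 8360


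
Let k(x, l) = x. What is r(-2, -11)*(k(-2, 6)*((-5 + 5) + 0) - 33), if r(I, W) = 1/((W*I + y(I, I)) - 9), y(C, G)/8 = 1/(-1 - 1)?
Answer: -11/3 ≈ -3.6667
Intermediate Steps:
y(C, G) = -4 (y(C, G) = 8/(-1 - 1) = 8/(-2) = 8*(-½) = -4)
r(I, W) = 1/(-13 + I*W) (r(I, W) = 1/((W*I - 4) - 9) = 1/((I*W - 4) - 9) = 1/((-4 + I*W) - 9) = 1/(-13 + I*W))
r(-2, -11)*(k(-2, 6)*((-5 + 5) + 0) - 33) = (-2*((-5 + 5) + 0) - 33)/(-13 - 2*(-11)) = (-2*(0 + 0) - 33)/(-13 + 22) = (-2*0 - 33)/9 = (0 - 33)/9 = (⅑)*(-33) = -11/3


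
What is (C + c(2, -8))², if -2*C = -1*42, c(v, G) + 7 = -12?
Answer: 4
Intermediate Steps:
c(v, G) = -19 (c(v, G) = -7 - 12 = -19)
C = 21 (C = -(-1)*42/2 = -½*(-42) = 21)
(C + c(2, -8))² = (21 - 19)² = 2² = 4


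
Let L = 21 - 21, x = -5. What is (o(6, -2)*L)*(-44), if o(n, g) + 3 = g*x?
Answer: 0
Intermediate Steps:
L = 0
o(n, g) = -3 - 5*g (o(n, g) = -3 + g*(-5) = -3 - 5*g)
(o(6, -2)*L)*(-44) = ((-3 - 5*(-2))*0)*(-44) = ((-3 + 10)*0)*(-44) = (7*0)*(-44) = 0*(-44) = 0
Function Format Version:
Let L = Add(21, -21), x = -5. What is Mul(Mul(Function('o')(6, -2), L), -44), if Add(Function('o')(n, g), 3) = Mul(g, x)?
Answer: 0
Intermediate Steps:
L = 0
Function('o')(n, g) = Add(-3, Mul(-5, g)) (Function('o')(n, g) = Add(-3, Mul(g, -5)) = Add(-3, Mul(-5, g)))
Mul(Mul(Function('o')(6, -2), L), -44) = Mul(Mul(Add(-3, Mul(-5, -2)), 0), -44) = Mul(Mul(Add(-3, 10), 0), -44) = Mul(Mul(7, 0), -44) = Mul(0, -44) = 0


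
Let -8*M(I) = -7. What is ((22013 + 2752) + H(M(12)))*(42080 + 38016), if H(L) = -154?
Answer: 1971242656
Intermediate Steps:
M(I) = 7/8 (M(I) = -1/8*(-7) = 7/8)
((22013 + 2752) + H(M(12)))*(42080 + 38016) = ((22013 + 2752) - 154)*(42080 + 38016) = (24765 - 154)*80096 = 24611*80096 = 1971242656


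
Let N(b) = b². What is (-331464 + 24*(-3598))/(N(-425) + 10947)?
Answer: -104454/47893 ≈ -2.1810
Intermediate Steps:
(-331464 + 24*(-3598))/(N(-425) + 10947) = (-331464 + 24*(-3598))/((-425)² + 10947) = (-331464 - 86352)/(180625 + 10947) = -417816/191572 = -417816*1/191572 = -104454/47893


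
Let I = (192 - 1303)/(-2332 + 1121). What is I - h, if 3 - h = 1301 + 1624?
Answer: 3539653/1211 ≈ 2922.9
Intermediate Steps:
h = -2922 (h = 3 - (1301 + 1624) = 3 - 1*2925 = 3 - 2925 = -2922)
I = 1111/1211 (I = -1111/(-1211) = -1111*(-1/1211) = 1111/1211 ≈ 0.91742)
I - h = 1111/1211 - 1*(-2922) = 1111/1211 + 2922 = 3539653/1211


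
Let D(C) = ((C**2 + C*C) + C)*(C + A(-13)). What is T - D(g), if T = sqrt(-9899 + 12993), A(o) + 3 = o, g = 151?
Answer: -6176655 + sqrt(3094) ≈ -6.1766e+6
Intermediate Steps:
A(o) = -3 + o
D(C) = (-16 + C)*(C + 2*C**2) (D(C) = ((C**2 + C*C) + C)*(C + (-3 - 13)) = ((C**2 + C**2) + C)*(C - 16) = (2*C**2 + C)*(-16 + C) = (C + 2*C**2)*(-16 + C) = (-16 + C)*(C + 2*C**2))
T = sqrt(3094) ≈ 55.624
T - D(g) = sqrt(3094) - 151*(-16 - 31*151 + 2*151**2) = sqrt(3094) - 151*(-16 - 4681 + 2*22801) = sqrt(3094) - 151*(-16 - 4681 + 45602) = sqrt(3094) - 151*40905 = sqrt(3094) - 1*6176655 = sqrt(3094) - 6176655 = -6176655 + sqrt(3094)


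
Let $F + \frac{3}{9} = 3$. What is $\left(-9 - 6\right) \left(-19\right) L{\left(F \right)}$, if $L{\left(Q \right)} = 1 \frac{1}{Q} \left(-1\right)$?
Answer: $- \frac{855}{8} \approx -106.88$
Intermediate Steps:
$F = \frac{8}{3}$ ($F = - \frac{1}{3} + 3 = \frac{8}{3} \approx 2.6667$)
$L{\left(Q \right)} = - \frac{1}{Q}$ ($L{\left(Q \right)} = \frac{1}{Q} \left(-1\right) = - \frac{1}{Q}$)
$\left(-9 - 6\right) \left(-19\right) L{\left(F \right)} = \left(-9 - 6\right) \left(-19\right) \left(- \frac{1}{\frac{8}{3}}\right) = \left(-15\right) \left(-19\right) \left(\left(-1\right) \frac{3}{8}\right) = 285 \left(- \frac{3}{8}\right) = - \frac{855}{8}$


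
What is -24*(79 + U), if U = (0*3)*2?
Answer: -1896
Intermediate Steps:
U = 0 (U = 0*2 = 0)
-24*(79 + U) = -24*(79 + 0) = -24*79 = -1896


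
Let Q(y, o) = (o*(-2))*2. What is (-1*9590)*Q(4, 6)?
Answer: 230160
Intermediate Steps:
Q(y, o) = -4*o (Q(y, o) = -2*o*2 = -4*o)
(-1*9590)*Q(4, 6) = (-1*9590)*(-4*6) = -9590*(-24) = 230160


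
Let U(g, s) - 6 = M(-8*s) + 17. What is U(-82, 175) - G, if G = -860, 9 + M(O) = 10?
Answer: 884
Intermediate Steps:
M(O) = 1 (M(O) = -9 + 10 = 1)
U(g, s) = 24 (U(g, s) = 6 + (1 + 17) = 6 + 18 = 24)
U(-82, 175) - G = 24 - 1*(-860) = 24 + 860 = 884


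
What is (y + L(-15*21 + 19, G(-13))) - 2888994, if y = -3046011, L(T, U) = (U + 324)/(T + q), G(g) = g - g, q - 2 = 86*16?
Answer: -3210837543/541 ≈ -5.9350e+6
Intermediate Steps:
q = 1378 (q = 2 + 86*16 = 2 + 1376 = 1378)
G(g) = 0
L(T, U) = (324 + U)/(1378 + T) (L(T, U) = (U + 324)/(T + 1378) = (324 + U)/(1378 + T))
(y + L(-15*21 + 19, G(-13))) - 2888994 = (-3046011 + (324 + 0)/(1378 + (-15*21 + 19))) - 2888994 = (-3046011 + 324/(1378 + (-315 + 19))) - 2888994 = (-3046011 + 324/(1378 - 296)) - 2888994 = (-3046011 + 324/1082) - 2888994 = (-3046011 + (1/1082)*324) - 2888994 = (-3046011 + 162/541) - 2888994 = -1647891789/541 - 2888994 = -3210837543/541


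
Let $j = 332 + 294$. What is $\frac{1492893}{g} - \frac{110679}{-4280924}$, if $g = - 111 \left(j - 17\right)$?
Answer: $- \frac{709275520379}{32154020164} \approx -22.059$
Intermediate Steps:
$j = 626$
$g = -67599$ ($g = - 111 \left(626 - 17\right) = \left(-111\right) 609 = -67599$)
$\frac{1492893}{g} - \frac{110679}{-4280924} = \frac{1492893}{-67599} - \frac{110679}{-4280924} = 1492893 \left(- \frac{1}{67599}\right) - - \frac{110679}{4280924} = - \frac{165877}{7511} + \frac{110679}{4280924} = - \frac{709275520379}{32154020164}$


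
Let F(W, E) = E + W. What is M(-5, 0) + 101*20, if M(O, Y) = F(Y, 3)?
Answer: 2023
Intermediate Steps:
M(O, Y) = 3 + Y
M(-5, 0) + 101*20 = (3 + 0) + 101*20 = 3 + 2020 = 2023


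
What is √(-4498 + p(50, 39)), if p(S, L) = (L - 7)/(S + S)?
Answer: I*√112442/5 ≈ 67.065*I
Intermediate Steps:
p(S, L) = (-7 + L)/(2*S) (p(S, L) = (-7 + L)/((2*S)) = (-7 + L)*(1/(2*S)) = (-7 + L)/(2*S))
√(-4498 + p(50, 39)) = √(-4498 + (½)*(-7 + 39)/50) = √(-4498 + (½)*(1/50)*32) = √(-4498 + 8/25) = √(-112442/25) = I*√112442/5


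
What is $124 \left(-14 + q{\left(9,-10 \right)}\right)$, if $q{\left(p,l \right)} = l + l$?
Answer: $-4216$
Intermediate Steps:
$q{\left(p,l \right)} = 2 l$
$124 \left(-14 + q{\left(9,-10 \right)}\right) = 124 \left(-14 + 2 \left(-10\right)\right) = 124 \left(-14 - 20\right) = 124 \left(-34\right) = -4216$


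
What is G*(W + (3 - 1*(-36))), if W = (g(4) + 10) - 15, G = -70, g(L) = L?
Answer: -2660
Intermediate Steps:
W = -1 (W = (4 + 10) - 15 = 14 - 15 = -1)
G*(W + (3 - 1*(-36))) = -70*(-1 + (3 - 1*(-36))) = -70*(-1 + (3 + 36)) = -70*(-1 + 39) = -70*38 = -2660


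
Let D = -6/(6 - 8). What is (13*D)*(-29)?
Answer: -1131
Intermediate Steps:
D = 3 (D = -6/(-2) = -6*(-½) = 3)
(13*D)*(-29) = (13*3)*(-29) = 39*(-29) = -1131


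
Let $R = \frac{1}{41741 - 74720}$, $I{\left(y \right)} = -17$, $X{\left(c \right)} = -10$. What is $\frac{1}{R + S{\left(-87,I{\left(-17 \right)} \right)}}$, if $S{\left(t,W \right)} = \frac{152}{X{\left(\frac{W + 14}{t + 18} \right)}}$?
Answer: $- \frac{164895}{2506409} \approx -0.065789$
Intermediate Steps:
$S{\left(t,W \right)} = - \frac{76}{5}$ ($S{\left(t,W \right)} = \frac{152}{-10} = 152 \left(- \frac{1}{10}\right) = - \frac{76}{5}$)
$R = - \frac{1}{32979}$ ($R = \frac{1}{-32979} = - \frac{1}{32979} \approx -3.0322 \cdot 10^{-5}$)
$\frac{1}{R + S{\left(-87,I{\left(-17 \right)} \right)}} = \frac{1}{- \frac{1}{32979} - \frac{76}{5}} = \frac{1}{- \frac{2506409}{164895}} = - \frac{164895}{2506409}$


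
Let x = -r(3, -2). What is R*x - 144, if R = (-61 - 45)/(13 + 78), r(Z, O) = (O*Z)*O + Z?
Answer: -11514/91 ≈ -126.53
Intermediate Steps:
r(Z, O) = Z + Z*O² (r(Z, O) = Z*O² + Z = Z + Z*O²)
R = -106/91 ≈ -1.1648
x = -15 (x = -3*(1 + (-2)²) = -3*(1 + 4) = -3*5 = -1*15 = -15)
R*x - 144 = -106/91*(-15) - 144 = 1590/91 - 144 = -11514/91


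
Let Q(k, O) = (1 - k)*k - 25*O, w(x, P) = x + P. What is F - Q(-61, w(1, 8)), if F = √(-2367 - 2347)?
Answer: 4007 + I*√4714 ≈ 4007.0 + 68.659*I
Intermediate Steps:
w(x, P) = P + x
Q(k, O) = -25*O + k*(1 - k) (Q(k, O) = k*(1 - k) - 25*O = -25*O + k*(1 - k))
F = I*√4714 (F = √(-4714) = I*√4714 ≈ 68.659*I)
F - Q(-61, w(1, 8)) = I*√4714 - (-61 - 1*(-61)² - 25*(8 + 1)) = I*√4714 - (-61 - 1*3721 - 25*9) = I*√4714 - (-61 - 3721 - 225) = I*√4714 - 1*(-4007) = I*√4714 + 4007 = 4007 + I*√4714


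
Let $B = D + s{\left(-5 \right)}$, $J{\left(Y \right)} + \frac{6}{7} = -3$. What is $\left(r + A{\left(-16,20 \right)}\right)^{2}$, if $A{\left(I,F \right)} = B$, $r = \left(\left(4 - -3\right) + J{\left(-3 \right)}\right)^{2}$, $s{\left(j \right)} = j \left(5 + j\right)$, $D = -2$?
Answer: $\frac{148996}{2401} \approx 62.056$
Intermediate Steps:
$J{\left(Y \right)} = - \frac{27}{7}$ ($J{\left(Y \right)} = - \frac{6}{7} - 3 = - \frac{27}{7}$)
$r = \frac{484}{49}$ ($r = \left(\left(4 - -3\right) - \frac{27}{7}\right)^{2} = \left(\left(4 + 3\right) - \frac{27}{7}\right)^{2} = \left(7 - \frac{27}{7}\right)^{2} = \left(\frac{22}{7}\right)^{2} = \frac{484}{49} \approx 9.8775$)
$B = -2$ ($B = -2 - 5 \left(5 - 5\right) = -2 - 0 = -2 + 0 = -2$)
$A{\left(I,F \right)} = -2$
$\left(r + A{\left(-16,20 \right)}\right)^{2} = \left(\frac{484}{49} - 2\right)^{2} = \left(\frac{386}{49}\right)^{2} = \frac{148996}{2401}$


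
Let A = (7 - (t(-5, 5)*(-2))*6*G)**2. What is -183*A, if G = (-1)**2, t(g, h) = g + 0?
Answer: -514047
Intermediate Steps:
t(g, h) = g
G = 1
A = 2809 (A = (7 - -5*(-2)*6)**2 = (7 - 10*6)**2 = (7 - 60)**2 = (-53)**2 = 2809)
-183*A = -183*2809 = -514047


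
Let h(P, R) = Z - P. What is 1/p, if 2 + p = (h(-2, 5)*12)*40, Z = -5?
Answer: -1/1442 ≈ -0.00069348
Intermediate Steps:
h(P, R) = -5 - P
p = -1442 (p = -2 + ((-5 - 1*(-2))*12)*40 = -2 + ((-5 + 2)*12)*40 = -2 - 3*12*40 = -2 - 36*40 = -2 - 1440 = -1442)
1/p = 1/(-1442) = -1/1442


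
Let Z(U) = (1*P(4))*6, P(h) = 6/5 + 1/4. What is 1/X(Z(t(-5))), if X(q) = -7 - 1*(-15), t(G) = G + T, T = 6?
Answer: ⅛ ≈ 0.12500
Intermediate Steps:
P(h) = 29/20 (P(h) = 6*(⅕) + 1*(¼) = 6/5 + ¼ = 29/20)
t(G) = 6 + G (t(G) = G + 6 = 6 + G)
Z(U) = 87/10 (Z(U) = (1*(29/20))*6 = (29/20)*6 = 87/10)
X(q) = 8 (X(q) = -7 + 15 = 8)
1/X(Z(t(-5))) = 1/8 = ⅛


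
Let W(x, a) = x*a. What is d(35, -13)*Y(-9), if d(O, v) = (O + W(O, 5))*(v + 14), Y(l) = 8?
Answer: 1680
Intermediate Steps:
W(x, a) = a*x
d(O, v) = 6*O*(14 + v) (d(O, v) = (O + 5*O)*(v + 14) = (6*O)*(14 + v) = 6*O*(14 + v))
d(35, -13)*Y(-9) = (6*35*(14 - 13))*8 = (6*35*1)*8 = 210*8 = 1680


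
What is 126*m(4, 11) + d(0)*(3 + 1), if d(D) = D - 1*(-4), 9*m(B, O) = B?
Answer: 72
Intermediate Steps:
m(B, O) = B/9
d(D) = 4 + D (d(D) = D + 4 = 4 + D)
126*m(4, 11) + d(0)*(3 + 1) = 126*((1/9)*4) + (4 + 0)*(3 + 1) = 126*(4/9) + 4*4 = 56 + 16 = 72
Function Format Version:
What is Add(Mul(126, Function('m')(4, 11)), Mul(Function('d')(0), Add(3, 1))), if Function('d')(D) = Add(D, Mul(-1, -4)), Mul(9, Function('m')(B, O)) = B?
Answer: 72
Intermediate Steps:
Function('m')(B, O) = Mul(Rational(1, 9), B)
Function('d')(D) = Add(4, D) (Function('d')(D) = Add(D, 4) = Add(4, D))
Add(Mul(126, Function('m')(4, 11)), Mul(Function('d')(0), Add(3, 1))) = Add(Mul(126, Mul(Rational(1, 9), 4)), Mul(Add(4, 0), Add(3, 1))) = Add(Mul(126, Rational(4, 9)), Mul(4, 4)) = Add(56, 16) = 72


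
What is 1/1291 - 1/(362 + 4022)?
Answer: 3093/5659744 ≈ 0.00054649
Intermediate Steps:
1/1291 - 1/(362 + 4022) = 1/1291 - 1/4384 = 3093/5659744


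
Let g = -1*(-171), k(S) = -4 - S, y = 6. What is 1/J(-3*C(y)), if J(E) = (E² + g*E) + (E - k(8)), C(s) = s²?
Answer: -1/6900 ≈ -0.00014493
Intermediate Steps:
g = 171
J(E) = 12 + E² + 172*E (J(E) = (E² + 171*E) + (E - (-4 - 1*8)) = (E² + 171*E) + (E - (-4 - 8)) = (E² + 171*E) + (E - 1*(-12)) = (E² + 171*E) + (E + 12) = (E² + 171*E) + (12 + E) = 12 + E² + 172*E)
1/J(-3*C(y)) = 1/(12 + (-3*6²)² + 172*(-3*6²)) = 1/(12 + (-3*36)² + 172*(-3*36)) = 1/(12 + (-108)² + 172*(-108)) = 1/(12 + 11664 - 18576) = 1/(-6900) = -1/6900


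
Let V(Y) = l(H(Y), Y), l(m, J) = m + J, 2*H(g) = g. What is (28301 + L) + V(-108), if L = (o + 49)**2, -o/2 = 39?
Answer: 28980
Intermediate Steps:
o = -78 (o = -2*39 = -78)
H(g) = g/2
L = 841 (L = (-78 + 49)**2 = (-29)**2 = 841)
l(m, J) = J + m
V(Y) = 3*Y/2 (V(Y) = Y + Y/2 = 3*Y/2)
(28301 + L) + V(-108) = (28301 + 841) + (3/2)*(-108) = 29142 - 162 = 28980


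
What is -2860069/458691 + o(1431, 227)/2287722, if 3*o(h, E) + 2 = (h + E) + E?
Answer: -6542754867767/1049357491902 ≈ -6.2350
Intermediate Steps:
o(h, E) = -⅔ + h/3 + 2*E/3 (o(h, E) = -⅔ + ((h + E) + E)/3 = -⅔ + ((E + h) + E)/3 = -⅔ + (h + 2*E)/3 = -⅔ + (h/3 + 2*E/3) = -⅔ + h/3 + 2*E/3)
-2860069/458691 + o(1431, 227)/2287722 = -2860069/458691 + (-⅔ + (⅓)*1431 + (⅔)*227)/2287722 = -2860069*1/458691 + (-⅔ + 477 + 454/3)*(1/2287722) = -2860069/458691 + (1883/3)*(1/2287722) = -2860069/458691 + 1883/6863166 = -6542754867767/1049357491902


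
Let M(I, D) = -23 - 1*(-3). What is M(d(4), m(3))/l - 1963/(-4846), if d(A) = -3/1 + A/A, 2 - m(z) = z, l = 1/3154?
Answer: -305683717/4846 ≈ -63080.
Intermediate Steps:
l = 1/3154 ≈ 0.00031706
m(z) = 2 - z
d(A) = -2 (d(A) = -3*1 + 1 = -3 + 1 = -2)
M(I, D) = -20 (M(I, D) = -23 + 3 = -20)
M(d(4), m(3))/l - 1963/(-4846) = -20/1/3154 - 1963/(-4846) = -20*3154 - 1963*(-1/4846) = -63080 + 1963/4846 = -305683717/4846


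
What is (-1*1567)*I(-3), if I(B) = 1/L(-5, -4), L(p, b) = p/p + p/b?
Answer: -6268/9 ≈ -696.44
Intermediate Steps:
L(p, b) = 1 + p/b
I(B) = 4/9 (I(B) = 1/((-4 - 5)/(-4)) = 1/(-¼*(-9)) = 1/(9/4) = 4/9)
(-1*1567)*I(-3) = -1*1567*(4/9) = -1567*4/9 = -6268/9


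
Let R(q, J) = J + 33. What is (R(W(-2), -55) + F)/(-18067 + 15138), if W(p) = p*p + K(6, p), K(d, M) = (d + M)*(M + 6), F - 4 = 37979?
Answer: -1309/101 ≈ -12.960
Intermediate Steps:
F = 37983 (F = 4 + 37979 = 37983)
K(d, M) = (6 + M)*(M + d) (K(d, M) = (M + d)*(6 + M) = (6 + M)*(M + d))
W(p) = 36 + 2*p² + 12*p (W(p) = p*p + (p² + 6*p + 6*6 + p*6) = p² + (p² + 6*p + 36 + 6*p) = p² + (36 + p² + 12*p) = 36 + 2*p² + 12*p)
R(q, J) = 33 + J
(R(W(-2), -55) + F)/(-18067 + 15138) = ((33 - 55) + 37983)/(-18067 + 15138) = (-22 + 37983)/(-2929) = 37961*(-1/2929) = -1309/101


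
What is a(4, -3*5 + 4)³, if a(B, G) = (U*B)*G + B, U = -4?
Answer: 5832000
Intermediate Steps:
a(B, G) = B - 4*B*G (a(B, G) = (-4*B)*G + B = -4*B*G + B = B - 4*B*G)
a(4, -3*5 + 4)³ = (4*(1 - 4*(-3*5 + 4)))³ = (4*(1 - 4*(-15 + 4)))³ = (4*(1 - 4*(-11)))³ = (4*(1 + 44))³ = (4*45)³ = 180³ = 5832000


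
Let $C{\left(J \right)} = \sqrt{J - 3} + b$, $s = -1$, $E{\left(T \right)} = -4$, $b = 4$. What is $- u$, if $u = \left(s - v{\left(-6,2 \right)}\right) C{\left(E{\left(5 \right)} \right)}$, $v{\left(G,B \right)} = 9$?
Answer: $40 + 10 i \sqrt{7} \approx 40.0 + 26.458 i$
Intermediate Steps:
$C{\left(J \right)} = 4 + \sqrt{-3 + J}$ ($C{\left(J \right)} = \sqrt{J - 3} + 4 = \sqrt{-3 + J} + 4 = 4 + \sqrt{-3 + J}$)
$u = -40 - 10 i \sqrt{7}$ ($u = \left(-1 - 9\right) \left(4 + \sqrt{-3 - 4}\right) = \left(-1 - 9\right) \left(4 + \sqrt{-7}\right) = - 10 \left(4 + i \sqrt{7}\right) = -40 - 10 i \sqrt{7} \approx -40.0 - 26.458 i$)
$- u = - (-40 - 10 i \sqrt{7}) = 40 + 10 i \sqrt{7}$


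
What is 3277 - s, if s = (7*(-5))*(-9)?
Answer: 2962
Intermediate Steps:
s = 315 (s = -35*(-9) = 315)
3277 - s = 3277 - 1*315 = 3277 - 315 = 2962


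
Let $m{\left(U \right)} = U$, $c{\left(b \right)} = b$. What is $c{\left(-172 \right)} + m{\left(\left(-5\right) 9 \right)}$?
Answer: $-217$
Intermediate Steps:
$c{\left(-172 \right)} + m{\left(\left(-5\right) 9 \right)} = -172 - 45 = -217$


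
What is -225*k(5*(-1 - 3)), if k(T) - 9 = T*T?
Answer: -92025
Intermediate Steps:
k(T) = 9 + T² (k(T) = 9 + T*T = 9 + T²)
-225*k(5*(-1 - 3)) = -225*(9 + (5*(-1 - 3))²) = -225*(9 + (5*(-4))²) = -225*(9 + (-20)²) = -225*(9 + 400) = -225*409 = -92025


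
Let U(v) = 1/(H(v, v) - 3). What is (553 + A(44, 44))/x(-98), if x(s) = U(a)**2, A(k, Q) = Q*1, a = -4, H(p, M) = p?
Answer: 29253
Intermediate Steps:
A(k, Q) = Q
U(v) = 1/(-3 + v) (U(v) = 1/(v - 3) = 1/(-3 + v))
x(s) = 1/49 (x(s) = (1/(-3 - 4))**2 = (1/(-7))**2 = (-1/7)**2 = 1/49)
(553 + A(44, 44))/x(-98) = (553 + 44)/(1/49) = 597*49 = 29253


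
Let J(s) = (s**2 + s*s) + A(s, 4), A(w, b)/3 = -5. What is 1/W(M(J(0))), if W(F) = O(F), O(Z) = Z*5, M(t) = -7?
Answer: -1/35 ≈ -0.028571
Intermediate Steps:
A(w, b) = -15 (A(w, b) = 3*(-5) = -15)
J(s) = -15 + 2*s**2 (J(s) = (s**2 + s*s) - 15 = (s**2 + s**2) - 15 = 2*s**2 - 15 = -15 + 2*s**2)
O(Z) = 5*Z
W(F) = 5*F
1/W(M(J(0))) = 1/(5*(-7)) = 1/(-35) = -1/35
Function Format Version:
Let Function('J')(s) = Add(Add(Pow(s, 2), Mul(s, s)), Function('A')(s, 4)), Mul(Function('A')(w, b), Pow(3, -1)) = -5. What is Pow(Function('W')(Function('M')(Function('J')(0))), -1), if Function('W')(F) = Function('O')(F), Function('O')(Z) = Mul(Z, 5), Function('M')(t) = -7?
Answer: Rational(-1, 35) ≈ -0.028571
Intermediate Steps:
Function('A')(w, b) = -15 (Function('A')(w, b) = Mul(3, -5) = -15)
Function('J')(s) = Add(-15, Mul(2, Pow(s, 2))) (Function('J')(s) = Add(Add(Pow(s, 2), Mul(s, s)), -15) = Add(Add(Pow(s, 2), Pow(s, 2)), -15) = Add(Mul(2, Pow(s, 2)), -15) = Add(-15, Mul(2, Pow(s, 2))))
Function('O')(Z) = Mul(5, Z)
Function('W')(F) = Mul(5, F)
Pow(Function('W')(Function('M')(Function('J')(0))), -1) = Pow(Mul(5, -7), -1) = Pow(-35, -1) = Rational(-1, 35)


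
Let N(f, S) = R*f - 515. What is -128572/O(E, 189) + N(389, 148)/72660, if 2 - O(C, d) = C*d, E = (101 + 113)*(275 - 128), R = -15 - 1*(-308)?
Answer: 4274607314/2700027435 ≈ 1.5832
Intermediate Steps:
R = 293 (R = -15 + 308 = 293)
N(f, S) = -515 + 293*f (N(f, S) = 293*f - 515 = -515 + 293*f)
E = 31458 (E = 214*147 = 31458)
O(C, d) = 2 - C*d
-128572/O(E, 189) + N(389, 148)/72660 = -128572/(2 - 1*31458*189) + (-515 + 293*389)/72660 = -128572/(2 - 5945562) + (-515 + 113977)*(1/72660) = -128572/(-5945560) + 113462*(1/72660) = -128572*(-1/5945560) + 56731/36330 = 32143/1486390 + 56731/36330 = 4274607314/2700027435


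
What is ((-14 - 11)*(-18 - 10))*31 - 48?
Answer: 21652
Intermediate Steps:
((-14 - 11)*(-18 - 10))*31 - 48 = -25*(-28)*31 - 48 = 700*31 - 48 = 21700 - 48 = 21652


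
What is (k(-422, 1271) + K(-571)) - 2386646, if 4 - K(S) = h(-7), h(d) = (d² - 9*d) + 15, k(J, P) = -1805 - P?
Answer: -2389845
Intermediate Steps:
h(d) = 15 + d² - 9*d
K(S) = -123 (K(S) = 4 - (15 + (-7)² - 9*(-7)) = 4 - (15 + 49 + 63) = 4 - 1*127 = 4 - 127 = -123)
(k(-422, 1271) + K(-571)) - 2386646 = ((-1805 - 1*1271) - 123) - 2386646 = ((-1805 - 1271) - 123) - 2386646 = (-3076 - 123) - 2386646 = -3199 - 2386646 = -2389845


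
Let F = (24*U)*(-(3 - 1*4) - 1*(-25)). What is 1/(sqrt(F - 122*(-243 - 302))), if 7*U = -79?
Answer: sqrt(2912938)/416134 ≈ 0.0041014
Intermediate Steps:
U = -79/7 (U = (1/7)*(-79) = -79/7 ≈ -11.286)
F = -49296/7 (F = (24*(-79/7))*(-(3 - 1*4) - 1*(-25)) = -1896*(-(3 - 4) + 25)/7 = -1896*(-1*(-1) + 25)/7 = -1896*(1 + 25)/7 = -1896/7*26 = -49296/7 ≈ -7042.3)
1/(sqrt(F - 122*(-243 - 302))) = 1/(sqrt(-49296/7 - 122*(-243 - 302))) = 1/(sqrt(-49296/7 - 122*(-545))) = 1/(sqrt(-49296/7 + 66490)) = 1/(sqrt(416134/7)) = 1/(sqrt(2912938)/7) = sqrt(2912938)/416134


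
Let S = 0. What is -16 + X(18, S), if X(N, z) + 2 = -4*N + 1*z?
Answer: -90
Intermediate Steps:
X(N, z) = -2 + z - 4*N (X(N, z) = -2 + (-4*N + 1*z) = -2 + (-4*N + z) = -2 + (z - 4*N) = -2 + z - 4*N)
-16 + X(18, S) = -16 + (-2 + 0 - 4*18) = -16 + (-2 + 0 - 72) = -16 - 74 = -90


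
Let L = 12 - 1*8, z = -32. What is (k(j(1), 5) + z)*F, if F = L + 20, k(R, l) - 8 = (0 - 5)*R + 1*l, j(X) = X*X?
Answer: -576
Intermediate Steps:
L = 4 (L = 12 - 8 = 4)
j(X) = X**2
k(R, l) = 8 + l - 5*R (k(R, l) = 8 + ((0 - 5)*R + 1*l) = 8 + (-5*R + l) = 8 + (l - 5*R) = 8 + l - 5*R)
F = 24 (F = 4 + 20 = 24)
(k(j(1), 5) + z)*F = ((8 + 5 - 5*1**2) - 32)*24 = ((8 + 5 - 5*1) - 32)*24 = ((8 + 5 - 5) - 32)*24 = (8 - 32)*24 = -24*24 = -576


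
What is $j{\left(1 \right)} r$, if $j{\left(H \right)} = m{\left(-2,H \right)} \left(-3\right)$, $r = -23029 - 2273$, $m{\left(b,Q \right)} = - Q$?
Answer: $-75906$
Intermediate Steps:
$r = -25302$
$j{\left(H \right)} = 3 H$ ($j{\left(H \right)} = - H \left(-3\right) = 3 H$)
$j{\left(1 \right)} r = 3 \cdot 1 \left(-25302\right) = 3 \left(-25302\right) = -75906$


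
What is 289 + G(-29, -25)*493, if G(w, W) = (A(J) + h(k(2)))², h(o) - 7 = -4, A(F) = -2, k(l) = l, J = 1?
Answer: 782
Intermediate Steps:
h(o) = 3 (h(o) = 7 - 4 = 3)
G(w, W) = 1 (G(w, W) = (-2 + 3)² = 1² = 1)
289 + G(-29, -25)*493 = 289 + 1*493 = 289 + 493 = 782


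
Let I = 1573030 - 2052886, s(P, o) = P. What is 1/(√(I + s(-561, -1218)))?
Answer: -I*√480417/480417 ≈ -0.0014427*I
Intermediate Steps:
I = -479856
1/(√(I + s(-561, -1218))) = 1/(√(-479856 - 561)) = 1/(√(-480417)) = 1/(I*√480417) = -I*√480417/480417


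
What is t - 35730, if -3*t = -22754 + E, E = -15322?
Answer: -23038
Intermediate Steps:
t = 12692 (t = -(-22754 - 15322)/3 = -⅓*(-38076) = 12692)
t - 35730 = 12692 - 35730 = -23038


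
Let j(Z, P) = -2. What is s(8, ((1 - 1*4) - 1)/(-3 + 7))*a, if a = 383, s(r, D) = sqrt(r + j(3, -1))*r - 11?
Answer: -4213 + 3064*sqrt(6) ≈ 3292.2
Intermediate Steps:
s(r, D) = -11 + r*sqrt(-2 + r) (s(r, D) = sqrt(r - 2)*r - 11 = sqrt(-2 + r)*r - 11 = r*sqrt(-2 + r) - 11 = -11 + r*sqrt(-2 + r))
s(8, ((1 - 1*4) - 1)/(-3 + 7))*a = (-11 + 8*sqrt(-2 + 8))*383 = (-11 + 8*sqrt(6))*383 = -4213 + 3064*sqrt(6)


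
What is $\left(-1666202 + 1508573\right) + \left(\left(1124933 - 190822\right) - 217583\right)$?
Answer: $558899$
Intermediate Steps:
$\left(-1666202 + 1508573\right) + \left(\left(1124933 - 190822\right) - 217583\right) = -157629 + \left(934111 - 217583\right) = -157629 + 716528 = 558899$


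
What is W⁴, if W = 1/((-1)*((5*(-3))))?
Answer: 1/50625 ≈ 1.9753e-5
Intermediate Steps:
W = 1/15 (W = -1/(-15) = -1*(-1/15) = 1/15 ≈ 0.066667)
W⁴ = (1/15)⁴ = 1/50625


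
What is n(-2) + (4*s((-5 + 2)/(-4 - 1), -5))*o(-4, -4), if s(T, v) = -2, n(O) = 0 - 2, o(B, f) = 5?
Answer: -42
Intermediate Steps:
n(O) = -2
n(-2) + (4*s((-5 + 2)/(-4 - 1), -5))*o(-4, -4) = -2 + (4*(-2))*5 = -2 - 8*5 = -2 - 40 = -42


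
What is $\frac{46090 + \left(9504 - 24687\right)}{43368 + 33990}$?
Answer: $\frac{30907}{77358} \approx 0.39953$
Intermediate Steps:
$\frac{46090 + \left(9504 - 24687\right)}{43368 + 33990} = \frac{46090 - 15183}{77358} = 30907 \cdot \frac{1}{77358} = \frac{30907}{77358}$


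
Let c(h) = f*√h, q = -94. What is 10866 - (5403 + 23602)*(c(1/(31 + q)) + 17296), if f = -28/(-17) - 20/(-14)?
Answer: -501659614 - 3538610*I*√7/833 ≈ -5.0166e+8 - 11239.0*I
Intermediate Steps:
f = 366/119 (f = -28*(-1/17) - 20*(-1/14) = 28/17 + 10/7 = 366/119 ≈ 3.0756)
c(h) = 366*√h/119
10866 - (5403 + 23602)*(c(1/(31 + q)) + 17296) = 10866 - (5403 + 23602)*(366*√(1/(31 - 94))/119 + 17296) = 10866 - 29005*(366*√(1/(-63))/119 + 17296) = 10866 - 29005*(366*√(-1/63)/119 + 17296) = 10866 - 29005*(366*(I*√7/21)/119 + 17296) = 10866 - 29005*(122*I*√7/833 + 17296) = 10866 - 29005*(17296 + 122*I*√7/833) = 10866 - (501670480 + 3538610*I*√7/833) = 10866 + (-501670480 - 3538610*I*√7/833) = -501659614 - 3538610*I*√7/833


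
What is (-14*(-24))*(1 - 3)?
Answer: -672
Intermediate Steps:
(-14*(-24))*(1 - 3) = 336*(-2) = -672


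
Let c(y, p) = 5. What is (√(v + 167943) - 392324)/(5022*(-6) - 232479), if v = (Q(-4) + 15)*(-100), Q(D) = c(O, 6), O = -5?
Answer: 392324/262611 - √165943/262611 ≈ 1.4924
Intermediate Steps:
Q(D) = 5
v = -2000 (v = (5 + 15)*(-100) = 20*(-100) = -2000)
(√(v + 167943) - 392324)/(5022*(-6) - 232479) = (√(-2000 + 167943) - 392324)/(5022*(-6) - 232479) = (√165943 - 392324)/(-30132 - 232479) = (-392324 + √165943)/(-262611) = (-392324 + √165943)*(-1/262611) = 392324/262611 - √165943/262611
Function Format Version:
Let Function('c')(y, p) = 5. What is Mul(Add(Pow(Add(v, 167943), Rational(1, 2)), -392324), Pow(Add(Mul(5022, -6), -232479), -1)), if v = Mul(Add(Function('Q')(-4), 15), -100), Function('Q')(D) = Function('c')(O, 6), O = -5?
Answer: Add(Rational(392324, 262611), Mul(Rational(-1, 262611), Pow(165943, Rational(1, 2)))) ≈ 1.4924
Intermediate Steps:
Function('Q')(D) = 5
v = -2000 (v = Mul(Add(5, 15), -100) = Mul(20, -100) = -2000)
Mul(Add(Pow(Add(v, 167943), Rational(1, 2)), -392324), Pow(Add(Mul(5022, -6), -232479), -1)) = Mul(Add(Pow(Add(-2000, 167943), Rational(1, 2)), -392324), Pow(Add(Mul(5022, -6), -232479), -1)) = Mul(Add(Pow(165943, Rational(1, 2)), -392324), Pow(Add(-30132, -232479), -1)) = Mul(Add(-392324, Pow(165943, Rational(1, 2))), Pow(-262611, -1)) = Mul(Add(-392324, Pow(165943, Rational(1, 2))), Rational(-1, 262611)) = Add(Rational(392324, 262611), Mul(Rational(-1, 262611), Pow(165943, Rational(1, 2))))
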